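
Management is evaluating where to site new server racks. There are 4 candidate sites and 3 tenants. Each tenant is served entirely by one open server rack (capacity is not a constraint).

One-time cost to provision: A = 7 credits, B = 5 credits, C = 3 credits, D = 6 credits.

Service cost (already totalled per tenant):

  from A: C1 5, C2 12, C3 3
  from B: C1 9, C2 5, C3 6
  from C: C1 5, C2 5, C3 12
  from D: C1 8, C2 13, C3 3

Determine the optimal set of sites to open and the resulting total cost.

For any fixed open set, each tenant goes to its cheapest open site; total = fixed + service.
{C, D}: C1→C 5, C2→C 5, C3→D 3. Service 13; fixed 9; total 22.
{A, C}: service 13 + fixed 10 = 23
{B, C}: service 16 + fixed 8 = 24
{A, B, C, D}: C1→A 5, C2→B 5, C3→A 3. Service 13; fixed 21; total 34.
No other subset beats 22.

Open C and D; minimum total cost 22.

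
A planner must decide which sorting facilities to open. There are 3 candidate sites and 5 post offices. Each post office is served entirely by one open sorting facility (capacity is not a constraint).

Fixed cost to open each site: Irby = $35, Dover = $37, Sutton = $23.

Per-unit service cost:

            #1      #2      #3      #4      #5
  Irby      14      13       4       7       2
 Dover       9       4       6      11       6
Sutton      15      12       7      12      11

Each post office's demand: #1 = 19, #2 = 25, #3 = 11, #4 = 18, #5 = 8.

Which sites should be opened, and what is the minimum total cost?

Open Irby and Dover; minimum total cost 529.

For any fixed open set, each post office goes to its cheapest open site; total = fixed + service.
{Irby, Dover}: #1→Dover 9·19=171, #2→Dover 4·25=100, #3→Irby 4·11=44, #4→Irby 7·18=126, #5→Irby 2·8=16. Service 457; fixed 72; total 529.
{Irby, Dover, Sutton}: #1→Dover 9·19=171, #2→Dover 4·25=100, #3→Irby 4·11=44, #4→Irby 7·18=126, #5→Irby 2·8=16. Service 457; fixed 95; total 552.
{Dover}: service 583 + fixed 37 = 620
{Sutton}: #1→Sutton 15·19=285, #2→Sutton 12·25=300, #3→Sutton 7·11=77, #4→Sutton 12·18=216, #5→Sutton 11·8=88. Service 966; fixed 23; total 989.
(All 7 nonempty subsets were checked; Irby and Dover is lowest.)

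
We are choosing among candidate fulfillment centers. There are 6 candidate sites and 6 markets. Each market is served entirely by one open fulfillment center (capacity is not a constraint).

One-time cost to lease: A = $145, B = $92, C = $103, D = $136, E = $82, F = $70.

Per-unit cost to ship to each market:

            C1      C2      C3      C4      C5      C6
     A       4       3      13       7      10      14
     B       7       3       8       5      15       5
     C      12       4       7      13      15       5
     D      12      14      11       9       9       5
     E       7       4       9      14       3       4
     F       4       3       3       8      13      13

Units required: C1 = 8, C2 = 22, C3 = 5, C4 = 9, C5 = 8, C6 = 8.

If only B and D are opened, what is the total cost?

Total cost: 547

Each market is assigned to its cheapest site among the open ones.
{B, D}: C1→B 7·8=56, C2→B 3·22=66, C3→B 8·5=40, C4→B 5·9=45, C5→D 9·8=72, C6→B 5·8=40. Service 319; fixed 228; total 547.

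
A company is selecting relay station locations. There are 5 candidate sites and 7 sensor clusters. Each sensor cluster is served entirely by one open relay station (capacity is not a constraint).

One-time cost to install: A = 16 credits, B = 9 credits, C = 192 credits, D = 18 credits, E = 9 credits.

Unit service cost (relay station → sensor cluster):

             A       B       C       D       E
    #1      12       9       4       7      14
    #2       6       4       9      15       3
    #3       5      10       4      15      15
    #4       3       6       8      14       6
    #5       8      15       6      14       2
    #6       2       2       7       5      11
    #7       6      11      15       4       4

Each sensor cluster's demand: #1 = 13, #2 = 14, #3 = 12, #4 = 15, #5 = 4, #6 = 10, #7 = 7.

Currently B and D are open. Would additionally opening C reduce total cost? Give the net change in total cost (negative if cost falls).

No — net change +49 (cost rises by 49).

Current service cost with {B, D}: 461.
Adding C: each sensor cluster re-picks its cheapest; new service cost 318, saving 143.
Extra fixed cost: 192. Net change = 192 − 143 = 49.
(Totals: 488 → 537.)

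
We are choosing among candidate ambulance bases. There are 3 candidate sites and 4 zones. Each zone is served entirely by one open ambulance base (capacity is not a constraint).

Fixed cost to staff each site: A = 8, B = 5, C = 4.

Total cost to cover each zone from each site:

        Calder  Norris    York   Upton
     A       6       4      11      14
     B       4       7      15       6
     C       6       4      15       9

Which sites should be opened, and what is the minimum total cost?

For any fixed open set, each zone goes to its cheapest open site; total = fixed + service.
{B}: Calder→B 4, Norris→B 7, York→B 15, Upton→B 6. Service 32; fixed 5; total 37.
{A, B}: service 25 + fixed 13 = 38
{B, C}: Calder→B 4, Norris→C 4, York→B 15, Upton→B 6. Service 29; fixed 9; total 38.
{A, B, C}: service 25 + fixed 17 = 42
No other subset beats 37.

Open B only; minimum total cost 37.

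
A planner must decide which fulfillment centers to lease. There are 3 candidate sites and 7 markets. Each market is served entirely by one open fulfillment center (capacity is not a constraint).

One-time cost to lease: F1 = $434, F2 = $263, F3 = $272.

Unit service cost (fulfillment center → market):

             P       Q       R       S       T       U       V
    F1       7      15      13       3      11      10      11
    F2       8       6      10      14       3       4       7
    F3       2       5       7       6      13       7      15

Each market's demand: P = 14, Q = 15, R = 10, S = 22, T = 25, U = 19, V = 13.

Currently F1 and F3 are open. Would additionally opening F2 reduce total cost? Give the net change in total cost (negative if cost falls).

Yes — net change −46 (cost falls by 46).

Current service cost with {F1, F3}: 790.
Adding F2: each market re-picks its cheapest; new service cost 481, saving 309.
Extra fixed cost: 263. Net change = 263 − 309 = -46.
(Totals: 1496 → 1450.)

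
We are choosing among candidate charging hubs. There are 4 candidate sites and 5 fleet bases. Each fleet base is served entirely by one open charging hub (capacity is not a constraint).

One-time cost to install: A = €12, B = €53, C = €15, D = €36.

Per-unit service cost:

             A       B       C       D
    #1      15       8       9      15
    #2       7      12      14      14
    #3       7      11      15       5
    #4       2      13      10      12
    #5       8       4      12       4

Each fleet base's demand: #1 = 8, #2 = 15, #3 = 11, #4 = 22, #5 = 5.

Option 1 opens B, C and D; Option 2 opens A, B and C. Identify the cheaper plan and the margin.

Option 1: {B, C, D}: #1→B 8·8=64, #2→B 12·15=180, #3→D 5·11=55, #4→C 10·22=220, #5→B 4·5=20. Service 539; fixed 104; total 643.
Option 2: {A, B, C}: #1→B 8·8=64, #2→A 7·15=105, #3→A 7·11=77, #4→A 2·22=44, #5→B 4·5=20. Service 310; fixed 80; total 390.
Difference: |643 − 390| = 253.

Option 2 is cheaper by 253.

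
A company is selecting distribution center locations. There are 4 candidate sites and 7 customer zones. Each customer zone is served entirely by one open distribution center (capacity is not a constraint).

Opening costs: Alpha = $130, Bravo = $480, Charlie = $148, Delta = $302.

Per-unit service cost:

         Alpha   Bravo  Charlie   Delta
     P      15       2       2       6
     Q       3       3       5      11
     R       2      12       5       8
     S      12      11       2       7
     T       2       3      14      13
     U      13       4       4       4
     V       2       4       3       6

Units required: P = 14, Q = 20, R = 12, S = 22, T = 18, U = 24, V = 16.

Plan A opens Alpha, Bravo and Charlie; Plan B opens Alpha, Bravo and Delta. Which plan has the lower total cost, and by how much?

Plan A is cheaper by 264.

Plan A: {Alpha, Bravo, Charlie}: P→Bravo 2·14=28, Q→Alpha 3·20=60, R→Alpha 2·12=24, S→Charlie 2·22=44, T→Alpha 2·18=36, U→Bravo 4·24=96, V→Alpha 2·16=32. Service 320; fixed 758; total 1078.
Plan B: {Alpha, Bravo, Delta}: P→Bravo 2·14=28, Q→Alpha 3·20=60, R→Alpha 2·12=24, S→Delta 7·22=154, T→Alpha 2·18=36, U→Bravo 4·24=96, V→Alpha 2·16=32. Service 430; fixed 912; total 1342.
Difference: |1078 − 1342| = 264.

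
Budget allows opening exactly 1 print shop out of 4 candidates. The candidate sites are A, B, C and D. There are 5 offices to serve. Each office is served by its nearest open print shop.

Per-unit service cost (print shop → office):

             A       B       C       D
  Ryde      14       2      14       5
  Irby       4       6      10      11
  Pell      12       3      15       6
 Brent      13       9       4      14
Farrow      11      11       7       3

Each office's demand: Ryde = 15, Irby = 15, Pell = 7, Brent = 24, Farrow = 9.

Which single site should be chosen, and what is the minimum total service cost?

Choose B only; total service cost 456.

With exactly 1 open, each office uses its cheapest among the chosen.
{B}: Ryde→B 2·15=30, Irby→B 6·15=90, Pell→B 3·7=21, Brent→B 9·24=216, Farrow→B 11·9=99. Service cost 456.
{C}: service cost 624
{D}: service cost 645
Among all 4 size-1 choices, {B} is lowest.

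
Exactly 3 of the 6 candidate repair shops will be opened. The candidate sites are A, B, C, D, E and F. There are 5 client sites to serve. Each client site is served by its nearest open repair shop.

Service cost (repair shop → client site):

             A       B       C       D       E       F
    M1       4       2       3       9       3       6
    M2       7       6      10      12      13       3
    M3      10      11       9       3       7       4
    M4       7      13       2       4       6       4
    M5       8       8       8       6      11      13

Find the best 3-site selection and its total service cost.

Choose C, D and F; total service cost 17.

With exactly 3 open, each client site uses its cheapest among the chosen.
{C, D, F}: M1→C 3, M2→F 3, M3→D 3, M4→C 2, M5→D 6. Service cost 17.
{B, D, F}: service cost 18
{B, C, D}: service cost 19
Among all 20 size-3 choices, {C, D, F} is lowest.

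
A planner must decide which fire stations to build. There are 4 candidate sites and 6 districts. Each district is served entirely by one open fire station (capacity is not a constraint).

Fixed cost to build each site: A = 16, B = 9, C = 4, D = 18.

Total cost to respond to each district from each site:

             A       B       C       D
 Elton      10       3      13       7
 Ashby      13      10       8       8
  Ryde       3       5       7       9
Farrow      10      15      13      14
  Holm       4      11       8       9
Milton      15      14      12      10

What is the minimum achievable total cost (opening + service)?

Minimum total cost: 62

For any fixed open set, each district goes to its cheapest open site; total = fixed + service.
{B, C}: Elton→B 3, Ashby→C 8, Ryde→B 5, Farrow→C 13, Holm→C 8, Milton→C 12. Service 49; fixed 13; total 62.
{C}: Elton→C 13, Ashby→C 8, Ryde→C 7, Farrow→C 13, Holm→C 8, Milton→C 12. Service 61; fixed 4; total 65.
{A, C}: service 47 + fixed 20 = 67
{A, B, C, D}: service 38 + fixed 47 = 85
(All 15 nonempty subsets were checked; B and C is lowest.)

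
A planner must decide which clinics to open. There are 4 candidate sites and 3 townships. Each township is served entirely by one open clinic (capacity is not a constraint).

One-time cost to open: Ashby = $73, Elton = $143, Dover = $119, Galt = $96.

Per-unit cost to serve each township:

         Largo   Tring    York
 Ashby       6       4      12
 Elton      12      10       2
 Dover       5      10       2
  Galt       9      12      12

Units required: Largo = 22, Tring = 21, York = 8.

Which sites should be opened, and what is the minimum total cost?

For any fixed open set, each township goes to its cheapest open site; total = fixed + service.
{Ashby}: Largo→Ashby 6·22=132, Tring→Ashby 4·21=84, York→Ashby 12·8=96. Service 312; fixed 73; total 385.
{Ashby, Dover}: Largo→Dover 5·22=110, Tring→Ashby 4·21=84, York→Dover 2·8=16. Service 210; fixed 192; total 402.
{Ashby, Elton}: service 232 + fixed 216 = 448
{Ashby, Elton, Dover, Galt}: Largo→Dover 5·22=110, Tring→Ashby 4·21=84, York→Elton 2·8=16. Service 210; fixed 431; total 641.
No other subset beats 385.

Open Ashby only; minimum total cost 385.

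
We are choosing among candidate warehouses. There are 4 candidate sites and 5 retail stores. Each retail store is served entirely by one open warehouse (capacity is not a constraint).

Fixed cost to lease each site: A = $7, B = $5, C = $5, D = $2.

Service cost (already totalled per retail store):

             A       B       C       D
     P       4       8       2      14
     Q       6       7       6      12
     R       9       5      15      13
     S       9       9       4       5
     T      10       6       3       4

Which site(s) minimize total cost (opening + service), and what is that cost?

For any fixed open set, each retail store goes to its cheapest open site; total = fixed + service.
{B, C}: P→C 2, Q→C 6, R→B 5, S→C 4, T→C 3. Service 20; fixed 10; total 30.
{B, C, D}: service 20 + fixed 12 = 32
{C}: service 30 + fixed 5 = 35
{A, B, C, D}: service 20 + fixed 19 = 39
No other subset beats 30.

Open B and C; minimum total cost 30.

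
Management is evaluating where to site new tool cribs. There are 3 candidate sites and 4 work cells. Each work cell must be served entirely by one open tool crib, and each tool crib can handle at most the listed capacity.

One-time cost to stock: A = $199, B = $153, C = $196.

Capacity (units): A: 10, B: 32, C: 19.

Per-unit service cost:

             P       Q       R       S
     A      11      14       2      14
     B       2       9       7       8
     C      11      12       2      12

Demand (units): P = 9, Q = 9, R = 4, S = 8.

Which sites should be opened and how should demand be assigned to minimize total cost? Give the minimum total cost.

Open {B}: P→B 2·9=18, Q→B 9·9=81, R→B 7·4=28, S→B 8·8=64.
Loads: B carries 30/32. Service 191; fixed 153; total 344.
Next best feasible plan costs 520.

Minimum total cost: 344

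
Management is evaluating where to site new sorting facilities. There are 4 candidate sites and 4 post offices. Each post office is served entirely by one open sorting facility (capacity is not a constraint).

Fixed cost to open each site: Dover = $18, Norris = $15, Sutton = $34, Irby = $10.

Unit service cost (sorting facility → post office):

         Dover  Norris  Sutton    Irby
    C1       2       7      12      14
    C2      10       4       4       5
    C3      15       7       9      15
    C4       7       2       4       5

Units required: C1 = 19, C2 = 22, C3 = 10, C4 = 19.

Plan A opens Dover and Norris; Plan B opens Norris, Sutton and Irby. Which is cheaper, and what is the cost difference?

Plan A: {Dover, Norris}: C1→Dover 2·19=38, C2→Norris 4·22=88, C3→Norris 7·10=70, C4→Norris 2·19=38. Service 234; fixed 33; total 267.
Plan B: {Norris, Sutton, Irby}: C1→Norris 7·19=133, C2→Norris 4·22=88, C3→Norris 7·10=70, C4→Norris 2·19=38. Service 329; fixed 59; total 388.
Difference: |267 − 388| = 121.

Plan A is cheaper by 121.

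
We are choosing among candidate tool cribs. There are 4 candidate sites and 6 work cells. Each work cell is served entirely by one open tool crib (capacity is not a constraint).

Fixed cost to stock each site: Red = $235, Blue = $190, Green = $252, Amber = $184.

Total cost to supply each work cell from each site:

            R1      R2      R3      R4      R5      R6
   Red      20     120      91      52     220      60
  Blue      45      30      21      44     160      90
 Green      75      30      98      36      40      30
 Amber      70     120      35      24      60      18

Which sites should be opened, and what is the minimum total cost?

Open Amber only; minimum total cost 511.

For any fixed open set, each work cell goes to its cheapest open site; total = fixed + service.
{Amber}: R1→Amber 70, R2→Amber 120, R3→Amber 35, R4→Amber 24, R5→Amber 60, R6→Amber 18. Service 327; fixed 184; total 511.
{Green}: service 309 + fixed 252 = 561
{Blue, Amber}: service 198 + fixed 374 = 572
{Red, Blue, Green, Amber}: service 153 + fixed 861 = 1014
(All 15 nonempty subsets were checked; Amber only is lowest.)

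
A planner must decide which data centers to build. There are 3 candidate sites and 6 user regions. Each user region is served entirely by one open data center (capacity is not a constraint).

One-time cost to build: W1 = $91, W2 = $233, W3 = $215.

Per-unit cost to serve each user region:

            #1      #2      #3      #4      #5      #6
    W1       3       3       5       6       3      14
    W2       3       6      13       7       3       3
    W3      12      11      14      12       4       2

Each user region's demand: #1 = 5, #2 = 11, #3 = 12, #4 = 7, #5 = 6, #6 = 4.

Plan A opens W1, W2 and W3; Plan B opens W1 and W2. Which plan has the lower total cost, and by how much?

Plan A: {W1, W2, W3}: #1→W1 3·5=15, #2→W1 3·11=33, #3→W1 5·12=60, #4→W1 6·7=42, #5→W1 3·6=18, #6→W3 2·4=8. Service 176; fixed 539; total 715.
Plan B: {W1, W2}: #1→W1 3·5=15, #2→W1 3·11=33, #3→W1 5·12=60, #4→W1 6·7=42, #5→W1 3·6=18, #6→W2 3·4=12. Service 180; fixed 324; total 504.
Difference: |715 − 504| = 211.

Plan B is cheaper by 211.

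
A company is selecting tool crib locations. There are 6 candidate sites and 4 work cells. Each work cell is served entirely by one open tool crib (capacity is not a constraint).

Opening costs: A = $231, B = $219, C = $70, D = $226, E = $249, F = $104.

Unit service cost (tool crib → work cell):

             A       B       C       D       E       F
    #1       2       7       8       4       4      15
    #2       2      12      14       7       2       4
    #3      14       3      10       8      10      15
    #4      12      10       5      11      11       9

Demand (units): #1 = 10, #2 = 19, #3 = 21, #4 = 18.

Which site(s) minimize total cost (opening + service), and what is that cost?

Open C and F; minimum total cost 630.

For any fixed open set, each work cell goes to its cheapest open site; total = fixed + service.
{C, F}: #1→C 8·10=80, #2→F 4·19=76, #3→C 10·21=210, #4→C 5·18=90. Service 456; fixed 174; total 630.
{A, C}: service 358 + fixed 301 = 659
{B, C, F}: service 299 + fixed 393 = 692
{A, B, C, D, E, F}: #1→A 2·10=20, #2→A 2·19=38, #3→B 3·21=63, #4→C 5·18=90. Service 211; fixed 1099; total 1310.
No other subset beats 630.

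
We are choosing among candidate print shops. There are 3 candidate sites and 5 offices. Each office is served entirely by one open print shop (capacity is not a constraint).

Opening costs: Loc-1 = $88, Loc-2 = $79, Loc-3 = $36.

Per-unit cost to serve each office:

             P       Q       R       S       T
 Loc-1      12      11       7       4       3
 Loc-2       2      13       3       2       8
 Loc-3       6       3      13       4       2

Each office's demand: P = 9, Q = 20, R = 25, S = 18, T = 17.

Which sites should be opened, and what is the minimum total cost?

For any fixed open set, each office goes to its cheapest open site; total = fixed + service.
{Loc-2, Loc-3}: P→Loc-2 2·9=18, Q→Loc-3 3·20=60, R→Loc-2 3·25=75, S→Loc-2 2·18=36, T→Loc-3 2·17=34. Service 223; fixed 115; total 338.
{Loc-1, Loc-2, Loc-3}: P→Loc-2 2·9=18, Q→Loc-3 3·20=60, R→Loc-2 3·25=75, S→Loc-2 2·18=36, T→Loc-3 2·17=34. Service 223; fixed 203; total 426.
{Loc-1, Loc-3}: P→Loc-3 6·9=54, Q→Loc-3 3·20=60, R→Loc-1 7·25=175, S→Loc-1 4·18=72, T→Loc-3 2·17=34. Service 395; fixed 124; total 519.
{Loc-3}: service 545 + fixed 36 = 581
(All 7 nonempty subsets were checked; Loc-2 and Loc-3 is lowest.)

Open Loc-2 and Loc-3; minimum total cost 338.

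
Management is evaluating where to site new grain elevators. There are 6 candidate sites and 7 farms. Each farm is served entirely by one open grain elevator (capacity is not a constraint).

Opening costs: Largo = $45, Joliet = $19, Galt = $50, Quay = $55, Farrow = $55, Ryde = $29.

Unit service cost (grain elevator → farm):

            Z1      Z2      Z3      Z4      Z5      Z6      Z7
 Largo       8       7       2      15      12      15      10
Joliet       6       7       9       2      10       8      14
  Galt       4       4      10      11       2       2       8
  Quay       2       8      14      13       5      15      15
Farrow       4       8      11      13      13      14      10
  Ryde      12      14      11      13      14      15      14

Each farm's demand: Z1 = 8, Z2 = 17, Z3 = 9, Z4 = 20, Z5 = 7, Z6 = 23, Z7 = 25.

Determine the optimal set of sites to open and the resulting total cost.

For any fixed open set, each farm goes to its cheapest open site; total = fixed + service.
{Largo, Joliet, Galt}: Z1→Galt 4·8=32, Z2→Galt 4·17=68, Z3→Largo 2·9=18, Z4→Joliet 2·20=40, Z5→Galt 2·7=14, Z6→Galt 2·23=46, Z7→Galt 8·25=200. Service 418; fixed 114; total 532.
{Joliet, Galt}: Z1→Galt 4·8=32, Z2→Galt 4·17=68, Z3→Joliet 9·9=81, Z4→Joliet 2·20=40, Z5→Galt 2·7=14, Z6→Galt 2·23=46, Z7→Galt 8·25=200. Service 481; fixed 69; total 550.
{Largo, Joliet, Galt, Ryde}: Z1→Galt 4·8=32, Z2→Galt 4·17=68, Z3→Largo 2·9=18, Z4→Joliet 2·20=40, Z5→Galt 2·7=14, Z6→Galt 2·23=46, Z7→Galt 8·25=200. Service 418; fixed 143; total 561.
{Largo, Joliet, Galt, Quay, Farrow, Ryde}: service 402 + fixed 253 = 655
No other subset beats 532.

Open Largo, Joliet and Galt; minimum total cost 532.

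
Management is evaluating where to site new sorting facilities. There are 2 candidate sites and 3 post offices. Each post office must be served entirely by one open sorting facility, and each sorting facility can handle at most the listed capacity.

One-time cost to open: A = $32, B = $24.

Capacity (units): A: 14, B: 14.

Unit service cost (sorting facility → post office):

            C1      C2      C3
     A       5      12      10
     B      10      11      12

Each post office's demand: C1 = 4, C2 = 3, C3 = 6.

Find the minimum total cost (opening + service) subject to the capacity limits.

Open {A}: C1→A 5·4=20, C2→A 12·3=36, C3→A 10·6=60.
Loads: A carries 13/14. Service 116; fixed 32; total 148.
Next best feasible plan costs 169.

Minimum total cost: 148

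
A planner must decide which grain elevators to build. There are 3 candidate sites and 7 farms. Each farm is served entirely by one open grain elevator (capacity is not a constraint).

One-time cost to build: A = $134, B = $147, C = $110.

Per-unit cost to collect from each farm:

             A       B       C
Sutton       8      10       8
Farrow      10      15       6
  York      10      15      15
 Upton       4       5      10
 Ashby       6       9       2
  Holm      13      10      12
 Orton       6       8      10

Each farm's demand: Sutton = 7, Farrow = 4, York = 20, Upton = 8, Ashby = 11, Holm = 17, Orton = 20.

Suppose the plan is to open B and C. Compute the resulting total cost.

Total cost: 1029

Each farm is assigned to its cheapest site among the open ones.
{B, C}: Sutton→C 8·7=56, Farrow→C 6·4=24, York→B 15·20=300, Upton→B 5·8=40, Ashby→C 2·11=22, Holm→B 10·17=170, Orton→B 8·20=160. Service 772; fixed 257; total 1029.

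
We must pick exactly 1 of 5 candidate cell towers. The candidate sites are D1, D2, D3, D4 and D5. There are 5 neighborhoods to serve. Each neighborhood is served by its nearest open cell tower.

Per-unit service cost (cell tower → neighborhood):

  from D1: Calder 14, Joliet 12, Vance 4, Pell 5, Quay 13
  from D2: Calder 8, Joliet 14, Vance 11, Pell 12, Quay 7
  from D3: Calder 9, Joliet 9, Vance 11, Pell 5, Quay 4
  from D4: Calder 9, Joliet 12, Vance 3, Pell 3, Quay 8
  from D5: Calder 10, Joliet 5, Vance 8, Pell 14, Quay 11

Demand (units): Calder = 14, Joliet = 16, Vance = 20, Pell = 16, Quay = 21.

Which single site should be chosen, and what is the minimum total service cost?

With exactly 1 open, each neighborhood uses its cheapest among the chosen.
{D4}: Calder→D4 9·14=126, Joliet→D4 12·16=192, Vance→D4 3·20=60, Pell→D4 3·16=48, Quay→D4 8·21=168. Service cost 594.
{D3}: service cost 654
{D1}: service cost 821
Among all 5 size-1 choices, {D4} is lowest.

Choose D4 only; total service cost 594.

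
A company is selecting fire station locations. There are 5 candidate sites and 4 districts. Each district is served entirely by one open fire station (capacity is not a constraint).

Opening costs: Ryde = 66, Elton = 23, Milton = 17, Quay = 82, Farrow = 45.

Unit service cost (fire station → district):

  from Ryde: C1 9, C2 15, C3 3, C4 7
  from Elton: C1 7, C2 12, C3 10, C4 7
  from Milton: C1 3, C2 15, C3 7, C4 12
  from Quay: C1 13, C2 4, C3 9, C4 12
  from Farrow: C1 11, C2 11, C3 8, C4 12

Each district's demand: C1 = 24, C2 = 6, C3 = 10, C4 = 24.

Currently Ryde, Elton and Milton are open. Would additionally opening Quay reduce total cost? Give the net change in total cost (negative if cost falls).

Current service cost with {Ryde, Elton, Milton}: 342.
Adding Quay: each district re-picks its cheapest; new service cost 294, saving 48.
Extra fixed cost: 82. Net change = 82 − 48 = 34.
(Totals: 448 → 482.)

No — net change +34 (cost rises by 34).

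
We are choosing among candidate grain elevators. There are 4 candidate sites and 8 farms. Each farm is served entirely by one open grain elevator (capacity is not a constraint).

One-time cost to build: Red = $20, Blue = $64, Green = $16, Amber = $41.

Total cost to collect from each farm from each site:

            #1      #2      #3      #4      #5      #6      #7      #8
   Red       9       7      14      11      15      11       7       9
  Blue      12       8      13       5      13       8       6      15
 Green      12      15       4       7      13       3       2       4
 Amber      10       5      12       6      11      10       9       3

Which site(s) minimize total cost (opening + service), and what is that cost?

Open Green only; minimum total cost 76.

For any fixed open set, each farm goes to its cheapest open site; total = fixed + service.
{Green}: #1→Green 12, #2→Green 15, #3→Green 4, #4→Green 7, #5→Green 13, #6→Green 3, #7→Green 2, #8→Green 4. Service 60; fixed 16; total 76.
{Red, Green}: service 49 + fixed 36 = 85
{Green, Amber}: service 44 + fixed 57 = 101
{Red, Blue, Green, Amber}: #1→Red 9, #2→Amber 5, #3→Green 4, #4→Blue 5, #5→Amber 11, #6→Green 3, #7→Green 2, #8→Amber 3. Service 42; fixed 141; total 183.
No other subset beats 76.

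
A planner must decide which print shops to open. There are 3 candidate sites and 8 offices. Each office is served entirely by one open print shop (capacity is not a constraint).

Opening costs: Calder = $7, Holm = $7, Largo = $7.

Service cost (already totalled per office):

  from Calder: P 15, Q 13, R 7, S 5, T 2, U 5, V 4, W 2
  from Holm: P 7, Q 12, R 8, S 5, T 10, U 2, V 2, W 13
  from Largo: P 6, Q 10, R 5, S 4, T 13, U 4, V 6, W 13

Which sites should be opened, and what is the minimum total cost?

For any fixed open set, each office goes to its cheapest open site; total = fixed + service.
{Calder, Largo}: P→Largo 6, Q→Largo 10, R→Largo 5, S→Largo 4, T→Calder 2, U→Largo 4, V→Calder 4, W→Calder 2. Service 37; fixed 14; total 51.
{Calder, Holm}: service 39 + fixed 14 = 53
{Calder, Holm, Largo}: P→Largo 6, Q→Largo 10, R→Largo 5, S→Largo 4, T→Calder 2, U→Holm 2, V→Holm 2, W→Calder 2. Service 33; fixed 21; total 54.
{Calder}: service 53 + fixed 7 = 60
No other subset beats 51.

Open Calder and Largo; minimum total cost 51.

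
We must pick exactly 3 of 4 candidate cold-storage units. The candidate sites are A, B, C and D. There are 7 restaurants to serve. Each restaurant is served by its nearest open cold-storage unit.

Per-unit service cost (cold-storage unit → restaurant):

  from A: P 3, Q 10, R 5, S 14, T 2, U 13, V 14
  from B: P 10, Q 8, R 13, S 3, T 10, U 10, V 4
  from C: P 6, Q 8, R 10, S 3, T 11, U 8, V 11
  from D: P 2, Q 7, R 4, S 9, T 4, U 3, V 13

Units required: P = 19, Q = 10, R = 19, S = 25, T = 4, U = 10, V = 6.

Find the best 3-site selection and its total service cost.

Choose A, B and D; total service cost 321.

With exactly 3 open, each restaurant uses its cheapest among the chosen.
{A, B, D}: P→D 2·19=38, Q→D 7·10=70, R→D 4·19=76, S→B 3·25=75, T→A 2·4=8, U→D 3·10=30, V→B 4·6=24. Service cost 321.
{B, C, D}: service cost 329
{A, C, D}: service cost 363
Among all 4 size-3 choices, {A, B, D} is lowest.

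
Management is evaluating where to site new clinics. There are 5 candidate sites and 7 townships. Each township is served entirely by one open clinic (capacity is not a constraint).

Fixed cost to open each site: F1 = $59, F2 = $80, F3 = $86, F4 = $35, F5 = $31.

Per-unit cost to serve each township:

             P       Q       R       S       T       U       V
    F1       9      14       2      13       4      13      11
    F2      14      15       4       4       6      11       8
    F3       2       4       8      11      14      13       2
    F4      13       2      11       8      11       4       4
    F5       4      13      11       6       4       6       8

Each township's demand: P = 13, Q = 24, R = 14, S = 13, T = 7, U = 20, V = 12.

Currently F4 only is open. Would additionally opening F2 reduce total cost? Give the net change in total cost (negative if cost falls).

Yes — net change −105 (cost falls by 105).

Current service cost with {F4}: 680.
Adding F2: each township re-picks its cheapest; new service cost 495, saving 185.
Extra fixed cost: 80. Net change = 80 − 185 = -105.
(Totals: 715 → 610.)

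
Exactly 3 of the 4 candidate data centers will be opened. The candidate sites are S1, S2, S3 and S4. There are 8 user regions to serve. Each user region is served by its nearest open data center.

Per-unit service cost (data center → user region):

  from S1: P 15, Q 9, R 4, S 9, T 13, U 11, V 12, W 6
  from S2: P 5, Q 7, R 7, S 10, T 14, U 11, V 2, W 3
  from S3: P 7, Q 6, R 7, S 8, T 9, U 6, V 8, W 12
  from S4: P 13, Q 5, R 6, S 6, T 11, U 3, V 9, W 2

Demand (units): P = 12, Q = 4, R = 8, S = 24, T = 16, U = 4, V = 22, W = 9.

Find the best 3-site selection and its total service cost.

With exactly 3 open, each user region uses its cheapest among the chosen.
{S2, S3, S4}: P→S2 5·12=60, Q→S4 5·4=20, R→S4 6·8=48, S→S4 6·24=144, T→S3 9·16=144, U→S4 3·4=12, V→S2 2·22=44, W→S4 2·9=18. Service cost 490.
{S1, S2, S4}: service cost 506
{S1, S2, S3}: service cost 547
Among all 4 size-3 choices, {S2, S3, S4} is lowest.

Choose S2, S3 and S4; total service cost 490.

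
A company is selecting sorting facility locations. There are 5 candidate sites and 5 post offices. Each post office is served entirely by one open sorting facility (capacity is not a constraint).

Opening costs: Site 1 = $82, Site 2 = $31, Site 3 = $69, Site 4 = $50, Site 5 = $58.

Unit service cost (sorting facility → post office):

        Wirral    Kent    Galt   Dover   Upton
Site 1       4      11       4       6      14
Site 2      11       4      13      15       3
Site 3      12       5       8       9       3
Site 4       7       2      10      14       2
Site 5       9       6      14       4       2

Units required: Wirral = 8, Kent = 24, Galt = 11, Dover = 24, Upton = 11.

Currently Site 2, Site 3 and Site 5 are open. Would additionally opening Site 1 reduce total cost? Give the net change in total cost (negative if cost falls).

Yes — net change −2 (cost falls by 2).

Current service cost with {Site 2, Site 3, Site 5}: 374.
Adding Site 1: each post office re-picks its cheapest; new service cost 290, saving 84.
Extra fixed cost: 82. Net change = 82 − 84 = -2.
(Totals: 532 → 530.)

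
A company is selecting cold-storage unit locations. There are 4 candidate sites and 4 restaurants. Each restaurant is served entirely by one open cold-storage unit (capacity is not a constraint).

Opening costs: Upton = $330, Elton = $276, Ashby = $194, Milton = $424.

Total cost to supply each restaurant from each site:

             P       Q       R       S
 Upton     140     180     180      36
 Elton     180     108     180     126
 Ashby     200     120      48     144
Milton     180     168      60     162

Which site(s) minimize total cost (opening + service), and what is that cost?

For any fixed open set, each restaurant goes to its cheapest open site; total = fixed + service.
{Ashby}: P→Ashby 200, Q→Ashby 120, R→Ashby 48, S→Ashby 144. Service 512; fixed 194; total 706.
{Upton}: service 536 + fixed 330 = 866
{Upton, Ashby}: P→Upton 140, Q→Ashby 120, R→Ashby 48, S→Upton 36. Service 344; fixed 524; total 868.
{Upton, Elton, Ashby, Milton}: service 332 + fixed 1224 = 1556
No other subset beats 706.

Open Ashby only; minimum total cost 706.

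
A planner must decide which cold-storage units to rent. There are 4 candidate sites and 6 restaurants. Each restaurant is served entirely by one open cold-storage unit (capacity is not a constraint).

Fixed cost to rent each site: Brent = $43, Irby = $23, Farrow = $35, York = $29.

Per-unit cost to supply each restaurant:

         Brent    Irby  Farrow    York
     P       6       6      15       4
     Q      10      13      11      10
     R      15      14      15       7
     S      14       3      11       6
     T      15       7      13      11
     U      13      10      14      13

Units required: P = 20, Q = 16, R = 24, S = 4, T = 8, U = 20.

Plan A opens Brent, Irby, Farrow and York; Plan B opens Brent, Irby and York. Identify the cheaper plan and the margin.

Plan B is cheaper by 35.

Plan A: {Brent, Irby, Farrow, York}: P→York 4·20=80, Q→Brent 10·16=160, R→York 7·24=168, S→Irby 3·4=12, T→Irby 7·8=56, U→Irby 10·20=200. Service 676; fixed 130; total 806.
Plan B: {Brent, Irby, York}: P→York 4·20=80, Q→Brent 10·16=160, R→York 7·24=168, S→Irby 3·4=12, T→Irby 7·8=56, U→Irby 10·20=200. Service 676; fixed 95; total 771.
Difference: |806 − 771| = 35.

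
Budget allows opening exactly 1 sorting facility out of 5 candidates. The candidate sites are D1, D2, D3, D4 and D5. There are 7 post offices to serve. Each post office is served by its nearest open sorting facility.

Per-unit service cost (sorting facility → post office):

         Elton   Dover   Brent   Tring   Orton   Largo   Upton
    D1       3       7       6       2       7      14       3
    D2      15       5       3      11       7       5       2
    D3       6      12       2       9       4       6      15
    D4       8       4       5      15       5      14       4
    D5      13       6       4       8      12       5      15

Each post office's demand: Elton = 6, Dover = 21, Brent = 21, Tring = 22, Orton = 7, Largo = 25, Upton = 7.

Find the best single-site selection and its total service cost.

Choose D2 only; total service cost 688.

With exactly 1 open, each post office uses its cheapest among the chosen.
{D2}: Elton→D2 15·6=90, Dover→D2 5·21=105, Brent→D2 3·21=63, Tring→D2 11·22=242, Orton→D2 7·7=49, Largo→D2 5·25=125, Upton→D2 2·7=14. Service cost 688.
{D1}: service cost 755
{D5}: service cost 778
Among all 5 size-1 choices, {D2} is lowest.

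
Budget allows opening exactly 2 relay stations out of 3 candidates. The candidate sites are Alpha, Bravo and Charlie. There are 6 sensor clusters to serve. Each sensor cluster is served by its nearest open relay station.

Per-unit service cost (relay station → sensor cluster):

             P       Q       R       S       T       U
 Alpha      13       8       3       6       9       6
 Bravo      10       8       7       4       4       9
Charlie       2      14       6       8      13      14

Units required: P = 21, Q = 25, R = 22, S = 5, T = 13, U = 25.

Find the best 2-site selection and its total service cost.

Choose Alpha and Charlie; total service cost 605.

With exactly 2 open, each sensor cluster uses its cheapest among the chosen.
{Alpha, Charlie}: P→Charlie 2·21=42, Q→Alpha 8·25=200, R→Alpha 3·22=66, S→Alpha 6·5=30, T→Alpha 9·13=117, U→Alpha 6·25=150. Service cost 605.
{Bravo, Charlie}: service cost 671
{Alpha, Bravo}: service cost 698
Among all 3 size-2 choices, {Alpha, Charlie} is lowest.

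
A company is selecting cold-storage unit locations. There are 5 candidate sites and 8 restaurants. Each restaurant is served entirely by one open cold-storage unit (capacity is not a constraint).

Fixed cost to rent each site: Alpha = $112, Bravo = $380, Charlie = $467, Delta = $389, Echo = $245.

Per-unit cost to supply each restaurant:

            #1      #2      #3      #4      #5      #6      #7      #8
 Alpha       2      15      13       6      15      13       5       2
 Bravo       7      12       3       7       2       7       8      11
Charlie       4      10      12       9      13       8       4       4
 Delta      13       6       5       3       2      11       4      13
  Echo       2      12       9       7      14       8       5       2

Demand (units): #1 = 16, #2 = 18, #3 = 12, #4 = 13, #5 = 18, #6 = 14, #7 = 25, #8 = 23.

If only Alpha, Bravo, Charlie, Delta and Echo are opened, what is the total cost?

Each restaurant is assigned to its cheapest site among the open ones.
{Alpha, Bravo, Charlie, Delta, Echo}: #1→Alpha 2·16=32, #2→Delta 6·18=108, #3→Bravo 3·12=36, #4→Delta 3·13=39, #5→Bravo 2·18=36, #6→Bravo 7·14=98, #7→Charlie 4·25=100, #8→Alpha 2·23=46. Service 495; fixed 1593; total 2088.

Total cost: 2088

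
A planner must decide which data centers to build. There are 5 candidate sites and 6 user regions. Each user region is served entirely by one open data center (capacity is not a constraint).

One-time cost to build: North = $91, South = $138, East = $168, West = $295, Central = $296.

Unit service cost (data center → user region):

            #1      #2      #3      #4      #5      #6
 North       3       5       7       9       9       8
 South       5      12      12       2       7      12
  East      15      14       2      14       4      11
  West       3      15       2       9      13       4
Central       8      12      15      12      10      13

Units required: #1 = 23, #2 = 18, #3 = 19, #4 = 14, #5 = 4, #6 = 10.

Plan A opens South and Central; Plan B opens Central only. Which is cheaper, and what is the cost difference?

Plan A: {South, Central}: #1→South 5·23=115, #2→South 12·18=216, #3→South 12·19=228, #4→South 2·14=28, #5→South 7·4=28, #6→South 12·10=120. Service 735; fixed 434; total 1169.
Plan B: {Central}: #1→Central 8·23=184, #2→Central 12·18=216, #3→Central 15·19=285, #4→Central 12·14=168, #5→Central 10·4=40, #6→Central 13·10=130. Service 1023; fixed 296; total 1319.
Difference: |1169 − 1319| = 150.

Plan A is cheaper by 150.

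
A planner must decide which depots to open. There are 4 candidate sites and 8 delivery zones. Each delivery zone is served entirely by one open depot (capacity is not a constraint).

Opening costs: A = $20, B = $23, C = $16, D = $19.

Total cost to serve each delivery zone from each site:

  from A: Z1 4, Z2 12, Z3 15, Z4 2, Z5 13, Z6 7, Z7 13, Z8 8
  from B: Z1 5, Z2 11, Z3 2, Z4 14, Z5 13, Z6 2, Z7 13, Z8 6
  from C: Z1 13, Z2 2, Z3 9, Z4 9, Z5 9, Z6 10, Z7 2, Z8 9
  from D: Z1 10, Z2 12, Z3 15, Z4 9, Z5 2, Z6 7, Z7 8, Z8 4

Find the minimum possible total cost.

For any fixed open set, each delivery zone goes to its cheapest open site; total = fixed + service.
{B, C}: Z1→B 5, Z2→C 2, Z3→B 2, Z4→C 9, Z5→C 9, Z6→B 2, Z7→C 2, Z8→B 6. Service 37; fixed 39; total 76.
{A, C}: service 43 + fixed 36 = 79
{C}: service 63 + fixed 16 = 79
{A, B, C, D}: service 20 + fixed 78 = 98
No other subset beats 76.

Minimum total cost: 76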